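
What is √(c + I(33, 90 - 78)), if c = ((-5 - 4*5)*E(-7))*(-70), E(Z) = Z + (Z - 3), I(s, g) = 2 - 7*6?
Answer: 3*I*√3310 ≈ 172.6*I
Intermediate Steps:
I(s, g) = -40 (I(s, g) = 2 - 42 = -40)
E(Z) = -3 + 2*Z (E(Z) = Z + (-3 + Z) = -3 + 2*Z)
c = -29750 (c = ((-5 - 4*5)*(-3 + 2*(-7)))*(-70) = ((-5 - 20)*(-3 - 14))*(-70) = -25*(-17)*(-70) = 425*(-70) = -29750)
√(c + I(33, 90 - 78)) = √(-29750 - 40) = √(-29790) = 3*I*√3310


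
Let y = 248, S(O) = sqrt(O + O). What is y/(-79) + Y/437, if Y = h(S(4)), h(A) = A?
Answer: -248/79 + 2*sqrt(2)/437 ≈ -3.1328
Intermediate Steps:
S(O) = sqrt(2)*sqrt(O) (S(O) = sqrt(2*O) = sqrt(2)*sqrt(O))
Y = 2*sqrt(2) (Y = sqrt(2)*sqrt(4) = sqrt(2)*2 = 2*sqrt(2) ≈ 2.8284)
y/(-79) + Y/437 = 248/(-79) + (2*sqrt(2))/437 = 248*(-1/79) + (2*sqrt(2))*(1/437) = -248/79 + 2*sqrt(2)/437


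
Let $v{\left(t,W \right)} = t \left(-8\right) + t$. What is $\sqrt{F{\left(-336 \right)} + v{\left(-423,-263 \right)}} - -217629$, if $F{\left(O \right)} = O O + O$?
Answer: $217629 + \sqrt{115521} \approx 2.1797 \cdot 10^{5}$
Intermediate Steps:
$v{\left(t,W \right)} = - 7 t$ ($v{\left(t,W \right)} = - 8 t + t = - 7 t$)
$F{\left(O \right)} = O + O^{2}$ ($F{\left(O \right)} = O^{2} + O = O + O^{2}$)
$\sqrt{F{\left(-336 \right)} + v{\left(-423,-263 \right)}} - -217629 = \sqrt{- 336 \left(1 - 336\right) - -2961} - -217629 = \sqrt{\left(-336\right) \left(-335\right) + 2961} + 217629 = \sqrt{112560 + 2961} + 217629 = \sqrt{115521} + 217629 = 217629 + \sqrt{115521}$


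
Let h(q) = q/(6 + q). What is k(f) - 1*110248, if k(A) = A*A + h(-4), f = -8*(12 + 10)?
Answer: -79274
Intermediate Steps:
f = -176 (f = -8*22 = -176)
k(A) = -2 + A**2 (k(A) = A*A - 4/(6 - 4) = A**2 - 4/2 = A**2 - 4*1/2 = A**2 - 2 = -2 + A**2)
k(f) - 1*110248 = (-2 + (-176)**2) - 1*110248 = (-2 + 30976) - 110248 = 30974 - 110248 = -79274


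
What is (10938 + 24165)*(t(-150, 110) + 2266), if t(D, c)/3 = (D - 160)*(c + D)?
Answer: 1385374998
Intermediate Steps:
t(D, c) = 3*(-160 + D)*(D + c) (t(D, c) = 3*((D - 160)*(c + D)) = 3*((-160 + D)*(D + c)) = 3*(-160 + D)*(D + c))
(10938 + 24165)*(t(-150, 110) + 2266) = (10938 + 24165)*((-480*(-150) - 480*110 + 3*(-150)² + 3*(-150)*110) + 2266) = 35103*((72000 - 52800 + 3*22500 - 49500) + 2266) = 35103*((72000 - 52800 + 67500 - 49500) + 2266) = 35103*(37200 + 2266) = 35103*39466 = 1385374998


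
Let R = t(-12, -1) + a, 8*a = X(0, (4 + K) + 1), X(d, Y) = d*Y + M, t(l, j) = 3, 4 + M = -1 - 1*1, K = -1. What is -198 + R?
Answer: -783/4 ≈ -195.75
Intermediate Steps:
M = -6 (M = -4 + (-1 - 1*1) = -4 + (-1 - 1) = -4 - 2 = -6)
X(d, Y) = -6 + Y*d (X(d, Y) = d*Y - 6 = Y*d - 6 = -6 + Y*d)
a = -¾ (a = (-6 + ((4 - 1) + 1)*0)/8 = (-6 + (3 + 1)*0)/8 = (-6 + 4*0)/8 = (-6 + 0)/8 = (⅛)*(-6) = -¾ ≈ -0.75000)
R = 9/4 (R = 3 - ¾ = 9/4 ≈ 2.2500)
-198 + R = -198 + 9/4 = -783/4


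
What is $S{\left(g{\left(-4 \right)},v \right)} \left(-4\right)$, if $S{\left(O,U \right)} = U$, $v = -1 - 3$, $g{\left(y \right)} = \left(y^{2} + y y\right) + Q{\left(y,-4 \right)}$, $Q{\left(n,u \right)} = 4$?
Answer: $16$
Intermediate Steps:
$g{\left(y \right)} = 4 + 2 y^{2}$ ($g{\left(y \right)} = \left(y^{2} + y y\right) + 4 = \left(y^{2} + y^{2}\right) + 4 = 2 y^{2} + 4 = 4 + 2 y^{2}$)
$v = -4$ ($v = -1 - 3 = -4$)
$S{\left(g{\left(-4 \right)},v \right)} \left(-4\right) = \left(-4\right) \left(-4\right) = 16$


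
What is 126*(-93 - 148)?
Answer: -30366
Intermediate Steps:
126*(-93 - 148) = 126*(-241) = -30366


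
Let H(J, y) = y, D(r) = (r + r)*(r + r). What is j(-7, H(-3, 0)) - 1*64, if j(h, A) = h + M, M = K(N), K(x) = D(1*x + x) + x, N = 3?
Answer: 76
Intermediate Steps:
D(r) = 4*r² (D(r) = (2*r)*(2*r) = 4*r²)
K(x) = x + 16*x² (K(x) = 4*(1*x + x)² + x = 4*(x + x)² + x = 4*(2*x)² + x = 4*(4*x²) + x = 16*x² + x = x + 16*x²)
M = 147 (M = 3*(1 + 16*3) = 3*(1 + 48) = 3*49 = 147)
j(h, A) = 147 + h (j(h, A) = h + 147 = 147 + h)
j(-7, H(-3, 0)) - 1*64 = (147 - 7) - 1*64 = 140 - 64 = 76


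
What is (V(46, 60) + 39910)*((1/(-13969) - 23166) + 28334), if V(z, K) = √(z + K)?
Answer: 2881174378810/13969 + 72191791*√106/13969 ≈ 2.0631e+8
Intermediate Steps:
V(z, K) = √(K + z)
(V(46, 60) + 39910)*((1/(-13969) - 23166) + 28334) = (√(60 + 46) + 39910)*((1/(-13969) - 23166) + 28334) = (√106 + 39910)*((-1/13969 - 23166) + 28334) = (39910 + √106)*(-323605855/13969 + 28334) = (39910 + √106)*(72191791/13969) = 2881174378810/13969 + 72191791*√106/13969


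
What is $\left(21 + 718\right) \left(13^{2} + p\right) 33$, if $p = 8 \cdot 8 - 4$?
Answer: $5584623$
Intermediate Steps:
$p = 60$ ($p = 64 - 4 = 60$)
$\left(21 + 718\right) \left(13^{2} + p\right) 33 = \left(21 + 718\right) \left(13^{2} + 60\right) 33 = 739 \left(169 + 60\right) 33 = 739 \cdot 229 \cdot 33 = 169231 \cdot 33 = 5584623$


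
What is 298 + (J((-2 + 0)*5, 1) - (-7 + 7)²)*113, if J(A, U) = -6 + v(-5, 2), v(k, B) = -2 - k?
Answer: -41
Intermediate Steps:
J(A, U) = -3 (J(A, U) = -6 + (-2 - 1*(-5)) = -6 + (-2 + 5) = -6 + 3 = -3)
298 + (J((-2 + 0)*5, 1) - (-7 + 7)²)*113 = 298 + (-3 - (-7 + 7)²)*113 = 298 + (-3 - 1*0²)*113 = 298 + (-3 - 1*0)*113 = 298 + (-3 + 0)*113 = 298 - 3*113 = 298 - 339 = -41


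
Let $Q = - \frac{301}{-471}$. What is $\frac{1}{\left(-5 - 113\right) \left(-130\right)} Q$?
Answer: $\frac{301}{7225140} \approx 4.166 \cdot 10^{-5}$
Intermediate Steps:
$Q = \frac{301}{471}$ ($Q = \left(-301\right) \left(- \frac{1}{471}\right) = \frac{301}{471} \approx 0.63907$)
$\frac{1}{\left(-5 - 113\right) \left(-130\right)} Q = \frac{1}{\left(-5 - 113\right) \left(-130\right)} \frac{301}{471} = \frac{1}{-118} \left(- \frac{1}{130}\right) \frac{301}{471} = \left(- \frac{1}{118}\right) \left(- \frac{1}{130}\right) \frac{301}{471} = \frac{1}{15340} \cdot \frac{301}{471} = \frac{301}{7225140}$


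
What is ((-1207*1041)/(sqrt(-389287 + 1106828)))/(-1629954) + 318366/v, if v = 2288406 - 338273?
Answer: 318366/1950133 + 418829*sqrt(717541)/389852941038 ≈ 0.16416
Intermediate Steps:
v = 1950133
((-1207*1041)/(sqrt(-389287 + 1106828)))/(-1629954) + 318366/v = ((-1207*1041)/(sqrt(-389287 + 1106828)))/(-1629954) + 318366/1950133 = -1256487*sqrt(717541)/717541*(-1/1629954) + 318366*(1/1950133) = -1256487*sqrt(717541)/717541*(-1/1629954) + 318366/1950133 = 418829*sqrt(717541)/389852941038 + 318366/1950133 = 318366/1950133 + 418829*sqrt(717541)/389852941038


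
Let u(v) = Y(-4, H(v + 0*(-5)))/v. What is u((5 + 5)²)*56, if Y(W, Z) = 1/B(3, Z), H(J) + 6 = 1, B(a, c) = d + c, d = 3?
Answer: -7/25 ≈ -0.28000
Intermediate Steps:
B(a, c) = 3 + c
H(J) = -5 (H(J) = -6 + 1 = -5)
Y(W, Z) = 1/(3 + Z)
u(v) = -1/(2*v) (u(v) = 1/((3 - 5)*v) = 1/((-2)*v) = -1/(2*v))
u((5 + 5)²)*56 = -1/(2*(5 + 5)²)*56 = -1/(2*(10²))*56 = -½/100*56 = -½*1/100*56 = -1/200*56 = -7/25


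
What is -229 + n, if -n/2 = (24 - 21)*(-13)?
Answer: -151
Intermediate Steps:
n = 78 (n = -2*(24 - 21)*(-13) = -6*(-13) = -2*(-39) = 78)
-229 + n = -229 + 78 = -151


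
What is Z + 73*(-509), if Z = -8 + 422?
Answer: -36743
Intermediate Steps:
Z = 414
Z + 73*(-509) = 414 + 73*(-509) = 414 - 37157 = -36743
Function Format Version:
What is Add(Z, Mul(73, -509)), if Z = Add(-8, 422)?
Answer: -36743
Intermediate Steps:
Z = 414
Add(Z, Mul(73, -509)) = Add(414, Mul(73, -509)) = Add(414, -37157) = -36743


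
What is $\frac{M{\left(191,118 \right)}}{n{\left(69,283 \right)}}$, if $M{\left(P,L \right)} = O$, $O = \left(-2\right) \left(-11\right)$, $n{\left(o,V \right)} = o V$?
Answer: $\frac{22}{19527} \approx 0.0011266$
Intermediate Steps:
$n{\left(o,V \right)} = V o$
$O = 22$
$M{\left(P,L \right)} = 22$
$\frac{M{\left(191,118 \right)}}{n{\left(69,283 \right)}} = \frac{22}{283 \cdot 69} = \frac{22}{19527}$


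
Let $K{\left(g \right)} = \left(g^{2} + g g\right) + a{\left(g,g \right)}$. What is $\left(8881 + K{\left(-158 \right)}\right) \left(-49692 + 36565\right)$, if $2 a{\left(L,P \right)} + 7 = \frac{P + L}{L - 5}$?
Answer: $- \frac{251656522443}{326} \approx -7.7195 \cdot 10^{8}$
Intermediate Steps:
$a{\left(L,P \right)} = - \frac{7}{2} + \frac{L + P}{2 \left(-5 + L\right)}$ ($a{\left(L,P \right)} = - \frac{7}{2} + \frac{\left(P + L\right) \frac{1}{L - 5}}{2} = - \frac{7}{2} + \frac{\left(L + P\right) \frac{1}{-5 + L}}{2} = - \frac{7}{2} + \frac{\frac{1}{-5 + L} \left(L + P\right)}{2} = - \frac{7}{2} + \frac{L + P}{2 \left(-5 + L\right)}$)
$K{\left(g \right)} = 2 g^{2} + \frac{35 - 5 g}{2 \left(-5 + g\right)}$ ($K{\left(g \right)} = \left(g^{2} + g g\right) + \frac{35 + g - 6 g}{2 \left(-5 + g\right)} = \left(g^{2} + g^{2}\right) + \frac{35 - 5 g}{2 \left(-5 + g\right)} = 2 g^{2} + \frac{35 - 5 g}{2 \left(-5 + g\right)}$)
$\left(8881 + K{\left(-158 \right)}\right) \left(-49692 + 36565\right) = \left(8881 + \frac{35 - -790 + 4 \left(-158\right)^{2} \left(-5 - 158\right)}{2 \left(-5 - 158\right)}\right) \left(-49692 + 36565\right) = \left(8881 + \frac{35 + 790 + 4 \cdot 24964 \left(-163\right)}{2 \left(-163\right)}\right) \left(-13127\right) = \left(8881 + \frac{1}{2} \left(- \frac{1}{163}\right) \left(35 + 790 - 16276528\right)\right) \left(-13127\right) = \left(8881 + \frac{1}{2} \left(- \frac{1}{163}\right) \left(-16275703\right)\right) \left(-13127\right) = \left(8881 + \frac{16275703}{326}\right) \left(-13127\right) = \frac{19170909}{326} \left(-13127\right) = - \frac{251656522443}{326}$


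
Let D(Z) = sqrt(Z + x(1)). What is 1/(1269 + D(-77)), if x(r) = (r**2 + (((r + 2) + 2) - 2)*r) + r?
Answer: 141/178937 - 2*I*sqrt(2)/536811 ≈ 0.00078799 - 5.2689e-6*I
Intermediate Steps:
x(r) = r + r**2 + r*(2 + r) (x(r) = (r**2 + (((2 + r) + 2) - 2)*r) + r = (r**2 + ((4 + r) - 2)*r) + r = (r**2 + (2 + r)*r) + r = (r**2 + r*(2 + r)) + r = r + r**2 + r*(2 + r))
D(Z) = sqrt(5 + Z) (D(Z) = sqrt(Z + 1*(3 + 2*1)) = sqrt(Z + 1*(3 + 2)) = sqrt(Z + 1*5) = sqrt(Z + 5) = sqrt(5 + Z))
1/(1269 + D(-77)) = 1/(1269 + sqrt(5 - 77)) = 1/(1269 + sqrt(-72)) = 1/(1269 + 6*I*sqrt(2))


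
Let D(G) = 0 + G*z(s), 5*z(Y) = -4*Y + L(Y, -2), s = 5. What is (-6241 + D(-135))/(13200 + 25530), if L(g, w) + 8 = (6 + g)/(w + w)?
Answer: -21643/154920 ≈ -0.13970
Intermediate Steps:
L(g, w) = -8 + (6 + g)/(2*w) (L(g, w) = -8 + (6 + g)/(w + w) = -8 + (6 + g)/((2*w)) = -8 + (6 + g)*(1/(2*w)) = -8 + (6 + g)/(2*w))
z(Y) = -19/10 - 17*Y/20 (z(Y) = (-4*Y + (1/2)*(6 + Y - 16*(-2))/(-2))/5 = (-4*Y + (1/2)*(-1/2)*(6 + Y + 32))/5 = (-4*Y + (1/2)*(-1/2)*(38 + Y))/5 = (-4*Y + (-19/2 - Y/4))/5 = (-19/2 - 17*Y/4)/5 = -19/10 - 17*Y/20)
D(G) = -123*G/20 (D(G) = 0 + G*(-19/10 - 17/20*5) = 0 + G*(-19/10 - 17/4) = 0 + G*(-123/20) = 0 - 123*G/20 = -123*G/20)
(-6241 + D(-135))/(13200 + 25530) = (-6241 - 123/20*(-135))/(13200 + 25530) = (-6241 + 3321/4)/38730 = -21643/4*1/38730 = -21643/154920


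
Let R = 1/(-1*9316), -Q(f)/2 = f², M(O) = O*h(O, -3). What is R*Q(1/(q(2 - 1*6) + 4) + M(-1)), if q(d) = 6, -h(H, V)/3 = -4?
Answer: 833/27400 ≈ 0.030401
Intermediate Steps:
h(H, V) = 12 (h(H, V) = -3*(-4) = 12)
M(O) = 12*O (M(O) = O*12 = 12*O)
Q(f) = -2*f²
R = -1/9316 (R = 1/(-9316) = -1/9316 ≈ -0.00010734)
R*Q(1/(q(2 - 1*6) + 4) + M(-1)) = -(-1)*(1/(6 + 4) + 12*(-1))²/4658 = -(-1)*(1/10 - 12)²/4658 = -(-1)*(⅒ - 12)²/4658 = -(-1)*(-119/10)²/4658 = -(-1)*14161/(4658*100) = -1/9316*(-14161/50) = 833/27400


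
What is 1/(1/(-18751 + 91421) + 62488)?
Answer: 72670/4541002961 ≈ 1.6003e-5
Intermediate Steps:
1/(1/(-18751 + 91421) + 62488) = 1/(1/72670 + 62488) = 1/(4541002961/72670) = 72670/4541002961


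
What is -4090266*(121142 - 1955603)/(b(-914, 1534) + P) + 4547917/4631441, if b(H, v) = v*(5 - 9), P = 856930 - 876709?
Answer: -34751709233930109011/120023793515 ≈ -2.8954e+8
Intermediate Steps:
P = -19779
b(H, v) = -4*v (b(H, v) = v*(-4) = -4*v)
-4090266*(121142 - 1955603)/(b(-914, 1534) + P) + 4547917/4631441 = -4090266*(121142 - 1955603)/(-4*1534 - 19779) + 4547917/4631441 = -4090266*(-1834461/(-6136 - 19779)) + 4547917*(1/4631441) = -4090266/((-25915*(-1/1834461))) + 4547917/4631441 = -4090266/25915/1834461 + 4547917/4631441 = -4090266*1834461/25915 + 4547917/4631441 = -7503433456626/25915 + 4547917/4631441 = -34751709233930109011/120023793515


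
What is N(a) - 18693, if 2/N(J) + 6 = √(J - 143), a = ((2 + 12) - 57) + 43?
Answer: -3346059/179 - 2*I*√143/179 ≈ -18693.0 - 0.13361*I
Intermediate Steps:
a = 0 (a = (14 - 57) + 43 = -43 + 43 = 0)
N(J) = 2/(-6 + √(-143 + J)) (N(J) = 2/(-6 + √(J - 143)) = 2/(-6 + √(-143 + J)))
N(a) - 18693 = 2/(-6 + √(-143 + 0)) - 18693 = 2/(-6 + √(-143)) - 18693 = 2/(-6 + I*√143) - 18693 = -18693 + 2/(-6 + I*√143)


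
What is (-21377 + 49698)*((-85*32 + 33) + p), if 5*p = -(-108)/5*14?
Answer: -1859641823/25 ≈ -7.4386e+7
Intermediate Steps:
p = 1512/25 (p = (-(-108)/5*14)/5 = (-27*(-⅘)*14)/5 = ((108/5)*14)/5 = (⅕)*(1512/5) = 1512/25 ≈ 60.480)
(-21377 + 49698)*((-85*32 + 33) + p) = (-21377 + 49698)*((-85*32 + 33) + 1512/25) = 28321*((-2720 + 33) + 1512/25) = 28321*(-2687 + 1512/25) = 28321*(-65663/25) = -1859641823/25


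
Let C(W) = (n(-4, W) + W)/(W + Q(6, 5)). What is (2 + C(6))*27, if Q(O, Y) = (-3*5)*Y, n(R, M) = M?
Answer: 1134/23 ≈ 49.304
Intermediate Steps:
Q(O, Y) = -15*Y
C(W) = 2*W/(-75 + W) (C(W) = (W + W)/(W - 15*5) = (2*W)/(W - 75) = (2*W)/(-75 + W) = 2*W/(-75 + W))
(2 + C(6))*27 = (2 + 2*6/(-75 + 6))*27 = (2 + 2*6/(-69))*27 = (2 + 2*6*(-1/69))*27 = (2 - 4/23)*27 = (42/23)*27 = 1134/23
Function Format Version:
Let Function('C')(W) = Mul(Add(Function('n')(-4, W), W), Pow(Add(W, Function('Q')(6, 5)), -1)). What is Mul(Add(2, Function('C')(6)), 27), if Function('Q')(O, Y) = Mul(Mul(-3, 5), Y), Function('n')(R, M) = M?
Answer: Rational(1134, 23) ≈ 49.304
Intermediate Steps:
Function('Q')(O, Y) = Mul(-15, Y)
Function('C')(W) = Mul(2, W, Pow(Add(-75, W), -1)) (Function('C')(W) = Mul(Add(W, W), Pow(Add(W, Mul(-15, 5)), -1)) = Mul(Mul(2, W), Pow(Add(W, -75), -1)) = Mul(Mul(2, W), Pow(Add(-75, W), -1)) = Mul(2, W, Pow(Add(-75, W), -1)))
Mul(Add(2, Function('C')(6)), 27) = Mul(Add(2, Mul(2, 6, Pow(Add(-75, 6), -1))), 27) = Mul(Add(2, Mul(2, 6, Pow(-69, -1))), 27) = Mul(Add(2, Mul(2, 6, Rational(-1, 69))), 27) = Mul(Add(2, Rational(-4, 23)), 27) = Mul(Rational(42, 23), 27) = Rational(1134, 23)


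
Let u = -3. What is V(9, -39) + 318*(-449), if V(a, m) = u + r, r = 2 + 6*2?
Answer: -142771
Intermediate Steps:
r = 14 (r = 2 + 12 = 14)
V(a, m) = 11 (V(a, m) = -3 + 14 = 11)
V(9, -39) + 318*(-449) = 11 + 318*(-449) = 11 - 142782 = -142771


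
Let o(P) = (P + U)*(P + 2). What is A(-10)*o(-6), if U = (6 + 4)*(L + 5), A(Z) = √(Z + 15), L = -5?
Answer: 24*√5 ≈ 53.666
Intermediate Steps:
A(Z) = √(15 + Z)
U = 0 (U = (6 + 4)*(-5 + 5) = 10*0 = 0)
o(P) = P*(2 + P) (o(P) = (P + 0)*(P + 2) = P*(2 + P))
A(-10)*o(-6) = √(15 - 10)*(-6*(2 - 6)) = √5*(-6*(-4)) = √5*24 = 24*√5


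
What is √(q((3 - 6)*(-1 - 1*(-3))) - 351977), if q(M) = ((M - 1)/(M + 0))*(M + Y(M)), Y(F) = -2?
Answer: I*√3167877/3 ≈ 593.28*I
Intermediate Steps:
q(M) = (-1 + M)*(-2 + M)/M (q(M) = ((M - 1)/(M + 0))*(M - 2) = ((-1 + M)/M)*(-2 + M) = (-1 + M)*(-2 + M)/M)
√(q((3 - 6)*(-1 - 1*(-3))) - 351977) = √((-3 + (3 - 6)*(-1 - 1*(-3)) + 2/(((3 - 6)*(-1 - 1*(-3))))) - 351977) = √((-3 - 3*(-1 + 3) + 2/((-3*(-1 + 3)))) - 351977) = √((-3 - 3*2 + 2/((-3*2))) - 351977) = √((-3 - 6 + 2/(-6)) - 351977) = √((-3 - 6 + 2*(-⅙)) - 351977) = √((-3 - 6 - ⅓) - 351977) = √(-28/3 - 351977) = √(-1055959/3) = I*√3167877/3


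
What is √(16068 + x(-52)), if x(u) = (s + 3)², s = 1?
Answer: 2*√4021 ≈ 126.82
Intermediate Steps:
x(u) = 16 (x(u) = (1 + 3)² = 4² = 16)
√(16068 + x(-52)) = √(16068 + 16) = √16084 = 2*√4021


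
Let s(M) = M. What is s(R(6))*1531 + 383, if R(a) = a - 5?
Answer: 1914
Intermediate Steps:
R(a) = -5 + a
s(R(6))*1531 + 383 = (-5 + 6)*1531 + 383 = 1*1531 + 383 = 1531 + 383 = 1914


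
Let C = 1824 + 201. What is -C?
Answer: -2025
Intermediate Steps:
C = 2025
-C = -1*2025 = -2025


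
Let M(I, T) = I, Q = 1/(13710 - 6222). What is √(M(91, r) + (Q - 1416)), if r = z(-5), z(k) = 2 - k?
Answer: I*√128980787/312 ≈ 36.401*I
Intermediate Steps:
r = 7 (r = 2 - 1*(-5) = 2 + 5 = 7)
Q = 1/7488 ≈ 0.00013355
√(M(91, r) + (Q - 1416)) = √(91 + (1/7488 - 1416)) = √(91 - 10603007/7488) = √(-9921599/7488) = I*√128980787/312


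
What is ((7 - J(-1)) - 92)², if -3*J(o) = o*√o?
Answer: (255 + I)²/9 ≈ 7224.9 + 56.667*I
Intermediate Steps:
J(o) = -o^(3/2)/3 (J(o) = -o*√o/3 = -o^(3/2)/3)
((7 - J(-1)) - 92)² = ((7 - (-1)*(-1)^(3/2)/3) - 92)² = ((7 - (-1)*(-I)/3) - 92)² = ((7 - I/3) - 92)² = (-85 - I/3)²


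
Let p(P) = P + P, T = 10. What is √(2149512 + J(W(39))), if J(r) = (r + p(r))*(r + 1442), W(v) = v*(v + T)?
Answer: √21372261 ≈ 4623.0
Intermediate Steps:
W(v) = v*(10 + v) (W(v) = v*(v + 10) = v*(10 + v))
p(P) = 2*P
J(r) = 3*r*(1442 + r) (J(r) = (r + 2*r)*(r + 1442) = (3*r)*(1442 + r) = 3*r*(1442 + r))
√(2149512 + J(W(39))) = √(2149512 + 3*(39*(10 + 39))*(1442 + 39*(10 + 39))) = √(2149512 + 3*(39*49)*(1442 + 39*49)) = √(2149512 + 3*1911*(1442 + 1911)) = √(2149512 + 3*1911*3353) = √(2149512 + 19222749) = √21372261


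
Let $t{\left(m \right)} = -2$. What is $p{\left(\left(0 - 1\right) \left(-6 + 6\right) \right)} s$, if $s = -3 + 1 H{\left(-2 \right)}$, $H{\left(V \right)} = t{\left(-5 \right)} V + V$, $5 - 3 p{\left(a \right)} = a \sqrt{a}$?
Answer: $- \frac{5}{3} \approx -1.6667$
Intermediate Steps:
$p{\left(a \right)} = \frac{5}{3} - \frac{a^{\frac{3}{2}}}{3}$ ($p{\left(a \right)} = \frac{5}{3} - \frac{a \sqrt{a}}{3} = \frac{5}{3} - \frac{a^{\frac{3}{2}}}{3}$)
$H{\left(V \right)} = - V$ ($H{\left(V \right)} = - 2 V + V = - V$)
$s = -1$ ($s = -3 + 1 \left(\left(-1\right) \left(-2\right)\right) = -3 + 1 \cdot 2 = -3 + 2 = -1$)
$p{\left(\left(0 - 1\right) \left(-6 + 6\right) \right)} s = \left(\frac{5}{3} - \frac{\left(\left(0 - 1\right) \left(-6 + 6\right)\right)^{\frac{3}{2}}}{3}\right) \left(-1\right) = \left(\frac{5}{3} - \frac{\left(\left(-1\right) 0\right)^{\frac{3}{2}}}{3}\right) \left(-1\right) = \left(\frac{5}{3} - \frac{0^{\frac{3}{2}}}{3}\right) \left(-1\right) = \left(\frac{5}{3} - 0\right) \left(-1\right) = \left(\frac{5}{3} + 0\right) \left(-1\right) = \frac{5}{3} \left(-1\right) = - \frac{5}{3}$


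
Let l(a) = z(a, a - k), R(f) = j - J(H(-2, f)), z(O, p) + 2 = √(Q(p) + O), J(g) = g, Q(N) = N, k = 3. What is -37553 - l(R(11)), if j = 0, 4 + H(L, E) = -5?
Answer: -37551 - √15 ≈ -37555.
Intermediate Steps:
H(L, E) = -9 (H(L, E) = -4 - 5 = -9)
z(O, p) = -2 + √(O + p) (z(O, p) = -2 + √(p + O) = -2 + √(O + p))
R(f) = 9 (R(f) = 0 - 1*(-9) = 0 + 9 = 9)
l(a) = -2 + √(-3 + 2*a) (l(a) = -2 + √(a + (a - 1*3)) = -2 + √(a + (a - 3)) = -2 + √(a + (-3 + a)) = -2 + √(-3 + 2*a))
-37553 - l(R(11)) = -37553 - (-2 + √(-3 + 2*9)) = -37553 - (-2 + √(-3 + 18)) = -37553 - (-2 + √15) = -37553 + (2 - √15) = -37551 - √15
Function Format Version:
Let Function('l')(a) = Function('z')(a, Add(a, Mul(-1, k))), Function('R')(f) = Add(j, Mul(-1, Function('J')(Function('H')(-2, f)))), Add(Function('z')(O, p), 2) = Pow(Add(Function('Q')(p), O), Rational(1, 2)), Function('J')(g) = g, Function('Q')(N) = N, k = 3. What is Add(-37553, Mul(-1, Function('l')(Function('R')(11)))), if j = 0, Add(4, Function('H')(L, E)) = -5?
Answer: Add(-37551, Mul(-1, Pow(15, Rational(1, 2)))) ≈ -37555.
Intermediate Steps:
Function('H')(L, E) = -9 (Function('H')(L, E) = Add(-4, -5) = -9)
Function('z')(O, p) = Add(-2, Pow(Add(O, p), Rational(1, 2))) (Function('z')(O, p) = Add(-2, Pow(Add(p, O), Rational(1, 2))) = Add(-2, Pow(Add(O, p), Rational(1, 2))))
Function('R')(f) = 9 (Function('R')(f) = Add(0, Mul(-1, -9)) = Add(0, 9) = 9)
Function('l')(a) = Add(-2, Pow(Add(-3, Mul(2, a)), Rational(1, 2))) (Function('l')(a) = Add(-2, Pow(Add(a, Add(a, Mul(-1, 3))), Rational(1, 2))) = Add(-2, Pow(Add(a, Add(a, -3)), Rational(1, 2))) = Add(-2, Pow(Add(a, Add(-3, a)), Rational(1, 2))) = Add(-2, Pow(Add(-3, Mul(2, a)), Rational(1, 2))))
Add(-37553, Mul(-1, Function('l')(Function('R')(11)))) = Add(-37553, Mul(-1, Add(-2, Pow(Add(-3, Mul(2, 9)), Rational(1, 2))))) = Add(-37553, Mul(-1, Add(-2, Pow(Add(-3, 18), Rational(1, 2))))) = Add(-37553, Mul(-1, Add(-2, Pow(15, Rational(1, 2))))) = Add(-37553, Add(2, Mul(-1, Pow(15, Rational(1, 2))))) = Add(-37551, Mul(-1, Pow(15, Rational(1, 2))))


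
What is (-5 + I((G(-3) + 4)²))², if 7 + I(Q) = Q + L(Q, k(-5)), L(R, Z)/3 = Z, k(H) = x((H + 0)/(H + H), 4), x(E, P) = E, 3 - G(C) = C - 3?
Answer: 100489/4 ≈ 25122.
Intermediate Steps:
G(C) = 6 - C (G(C) = 3 - (C - 3) = 3 - (-3 + C) = 3 + (3 - C) = 6 - C)
k(H) = ½ (k(H) = (H + 0)/(H + H) = H/((2*H)) = H*(1/(2*H)) = ½)
L(R, Z) = 3*Z
I(Q) = -11/2 + Q (I(Q) = -7 + (Q + 3*(½)) = -7 + (Q + 3/2) = -7 + (3/2 + Q) = -11/2 + Q)
(-5 + I((G(-3) + 4)²))² = (-5 + (-11/2 + ((6 - 1*(-3)) + 4)²))² = (-5 + (-11/2 + ((6 + 3) + 4)²))² = (-5 + (-11/2 + (9 + 4)²))² = (-5 + (-11/2 + 13²))² = (-5 + (-11/2 + 169))² = (-5 + 327/2)² = (317/2)² = 100489/4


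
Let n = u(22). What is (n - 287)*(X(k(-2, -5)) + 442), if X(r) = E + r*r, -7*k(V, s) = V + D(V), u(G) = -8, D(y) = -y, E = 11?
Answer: -133635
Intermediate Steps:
k(V, s) = 0 (k(V, s) = -(V - V)/7 = -1/7*0 = 0)
X(r) = 11 + r**2 (X(r) = 11 + r*r = 11 + r**2)
n = -8
(n - 287)*(X(k(-2, -5)) + 442) = (-8 - 287)*((11 + 0**2) + 442) = -295*((11 + 0) + 442) = -295*(11 + 442) = -295*453 = -133635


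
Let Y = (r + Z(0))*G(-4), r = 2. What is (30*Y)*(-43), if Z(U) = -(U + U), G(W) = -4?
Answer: 10320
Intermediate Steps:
Z(U) = -2*U
Y = -8 (Y = (2 - 2*0)*(-4) = (2 + 0)*(-4) = 2*(-4) = -8)
(30*Y)*(-43) = (30*(-8))*(-43) = -240*(-43) = 10320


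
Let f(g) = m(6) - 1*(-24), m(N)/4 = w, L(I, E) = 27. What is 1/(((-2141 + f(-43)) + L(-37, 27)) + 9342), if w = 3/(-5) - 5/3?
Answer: 15/108644 ≈ 0.00013807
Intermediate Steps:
w = -34/15 (w = 3*(-⅕) - 5*⅓ = -⅗ - 5/3 = -34/15 ≈ -2.2667)
m(N) = -136/15 (m(N) = 4*(-34/15) = -136/15)
f(g) = 224/15 (f(g) = -136/15 - 1*(-24) = -136/15 + 24 = 224/15)
1/(((-2141 + f(-43)) + L(-37, 27)) + 9342) = 1/(((-2141 + 224/15) + 27) + 9342) = 1/((-31891/15 + 27) + 9342) = 1/(-31486/15 + 9342) = 1/(108644/15) = 15/108644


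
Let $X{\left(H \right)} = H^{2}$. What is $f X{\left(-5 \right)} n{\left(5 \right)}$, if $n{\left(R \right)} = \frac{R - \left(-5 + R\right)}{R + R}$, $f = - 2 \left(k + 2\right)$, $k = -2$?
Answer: $0$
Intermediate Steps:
$f = 0$ ($f = - 2 \left(-2 + 2\right) = \left(-2\right) 0 = 0$)
$n{\left(R \right)} = \frac{5}{2 R}$
$f X{\left(-5 \right)} n{\left(5 \right)} = 0 \left(-5\right)^{2} \frac{5}{2 \cdot 5} = 0 \cdot 25 \cdot \frac{5}{2} \cdot \frac{1}{5} = 0 \cdot \frac{1}{2} = 0$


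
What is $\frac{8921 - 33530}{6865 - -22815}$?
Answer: $- \frac{24609}{29680} \approx -0.82914$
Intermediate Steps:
$\frac{8921 - 33530}{6865 - -22815} = - \frac{24609}{6865 + 22815} = - \frac{24609}{29680}$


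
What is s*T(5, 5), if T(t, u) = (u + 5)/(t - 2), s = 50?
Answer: 500/3 ≈ 166.67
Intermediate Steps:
T(t, u) = (5 + u)/(-2 + t)
s*T(5, 5) = 50*((5 + 5)/(-2 + 5)) = 50*(10/3) = 500/3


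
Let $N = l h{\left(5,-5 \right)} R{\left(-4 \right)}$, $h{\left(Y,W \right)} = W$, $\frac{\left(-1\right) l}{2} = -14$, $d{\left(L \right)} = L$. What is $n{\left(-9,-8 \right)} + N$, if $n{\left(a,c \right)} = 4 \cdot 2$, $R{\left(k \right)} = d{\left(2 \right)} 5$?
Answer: $-1392$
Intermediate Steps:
$l = 28$ ($l = \left(-2\right) \left(-14\right) = 28$)
$R{\left(k \right)} = 10$ ($R{\left(k \right)} = 2 \cdot 5 = 10$)
$n{\left(a,c \right)} = 8$
$N = -1400$ ($N = 28 \left(-5\right) 10 = \left(-140\right) 10 = -1400$)
$n{\left(-9,-8 \right)} + N = 8 - 1400 = -1392$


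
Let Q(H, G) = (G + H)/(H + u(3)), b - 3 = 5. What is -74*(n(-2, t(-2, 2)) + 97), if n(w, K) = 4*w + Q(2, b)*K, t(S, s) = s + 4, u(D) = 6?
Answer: -7141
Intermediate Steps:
b = 8 (b = 3 + 5 = 8)
t(S, s) = 4 + s
Q(H, G) = (G + H)/(6 + H) (Q(H, G) = (G + H)/(H + 6) = (G + H)/(6 + H))
n(w, K) = 4*w + 5*K/4 (n(w, K) = 4*w + ((8 + 2)/(6 + 2))*K = 4*w + (10/8)*K = 4*w + ((1/8)*10)*K = 4*w + 5*K/4)
-74*(n(-2, t(-2, 2)) + 97) = -74*((4*(-2) + 5*(4 + 2)/4) + 97) = -74*((-8 + (5/4)*6) + 97) = -74*((-8 + 15/2) + 97) = -74*(-1/2 + 97) = -74*193/2 = -7141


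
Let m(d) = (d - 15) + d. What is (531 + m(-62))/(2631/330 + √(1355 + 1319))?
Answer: -37816240/31586271 + 4743200*√2674/31586271 ≈ 6.5680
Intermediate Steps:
m(d) = -15 + 2*d (m(d) = (-15 + d) + d = -15 + 2*d)
(531 + m(-62))/(2631/330 + √(1355 + 1319)) = (531 + (-15 + 2*(-62)))/(2631/330 + √(1355 + 1319)) = (531 + (-15 - 124))/(2631*(1/330) + √2674) = (531 - 139)/(877/110 + √2674) = 392/(877/110 + √2674)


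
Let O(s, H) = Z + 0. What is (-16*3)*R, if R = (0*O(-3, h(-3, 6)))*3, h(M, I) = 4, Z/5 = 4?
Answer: 0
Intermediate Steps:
Z = 20 (Z = 5*4 = 20)
O(s, H) = 20 (O(s, H) = 20 + 0 = 20)
R = 0 (R = (0*20)*3 = 0*3 = 0)
(-16*3)*R = -16*3*0 = -48*0 = 0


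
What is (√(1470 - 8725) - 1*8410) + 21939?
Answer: 13529 + I*√7255 ≈ 13529.0 + 85.176*I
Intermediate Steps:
(√(1470 - 8725) - 1*8410) + 21939 = (√(-7255) - 8410) + 21939 = (I*√7255 - 8410) + 21939 = (-8410 + I*√7255) + 21939 = 13529 + I*√7255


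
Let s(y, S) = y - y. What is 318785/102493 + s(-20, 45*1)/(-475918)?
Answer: 318785/102493 ≈ 3.1103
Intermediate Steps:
s(y, S) = 0
318785/102493 + s(-20, 45*1)/(-475918) = 318785/102493 + 0/(-475918) = 318785*(1/102493) + 0*(-1/475918) = 318785/102493 + 0 = 318785/102493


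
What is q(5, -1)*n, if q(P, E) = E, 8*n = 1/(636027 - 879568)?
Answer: 1/1948328 ≈ 5.1326e-7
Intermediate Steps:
n = -1/1948328 (n = 1/(8*(636027 - 879568)) = (⅛)/(-243541) = (⅛)*(-1/243541) = -1/1948328 ≈ -5.1326e-7)
q(5, -1)*n = -1*(-1/1948328) = 1/1948328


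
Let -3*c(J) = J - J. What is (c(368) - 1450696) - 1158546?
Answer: -2609242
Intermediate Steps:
c(J) = 0 (c(J) = -(J - J)/3 = -⅓*0 = 0)
(c(368) - 1450696) - 1158546 = (0 - 1450696) - 1158546 = -1450696 - 1158546 = -2609242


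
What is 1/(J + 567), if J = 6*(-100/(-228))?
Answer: 19/10823 ≈ 0.0017555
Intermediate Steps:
J = 50/19 (J = 6*(-100*(-1/228)) = 6*(25/57) = 50/19 ≈ 2.6316)
1/(J + 567) = 1/(50/19 + 567) = 1/(10823/19) = 19/10823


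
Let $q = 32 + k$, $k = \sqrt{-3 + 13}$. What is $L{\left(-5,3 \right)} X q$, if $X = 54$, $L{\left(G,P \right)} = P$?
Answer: $5184 + 162 \sqrt{10} \approx 5696.3$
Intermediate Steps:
$k = \sqrt{10} \approx 3.1623$
$q = 32 + \sqrt{10} \approx 35.162$
$L{\left(-5,3 \right)} X q = 3 \cdot 54 \left(32 + \sqrt{10}\right) = 162 \left(32 + \sqrt{10}\right) = 5184 + 162 \sqrt{10}$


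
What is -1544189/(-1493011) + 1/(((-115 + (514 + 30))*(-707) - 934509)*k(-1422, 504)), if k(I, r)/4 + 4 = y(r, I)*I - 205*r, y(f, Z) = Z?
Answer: 14670191758167385709/14183987625255377280 ≈ 1.0343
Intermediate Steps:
k(I, r) = -16 - 820*r + 4*I² (k(I, r) = -16 + 4*(I*I - 205*r) = -16 + 4*(I² - 205*r) = -16 + (-820*r + 4*I²) = -16 - 820*r + 4*I²)
-1544189/(-1493011) + 1/(((-115 + (514 + 30))*(-707) - 934509)*k(-1422, 504)) = -1544189/(-1493011) + 1/(((-115 + (514 + 30))*(-707) - 934509)*(-16 - 820*504 + 4*(-1422)²)) = -1544189*(-1/1493011) + 1/(((-115 + 544)*(-707) - 934509)*(-16 - 413280 + 4*2022084)) = 1544189/1493011 + 1/((429*(-707) - 934509)*(-16 - 413280 + 8088336)) = 1544189/1493011 + 1/(-303303 - 934509*7675040) = 1544189/1493011 + (1/7675040)/(-1237812) = 1544189/1493011 - 1/1237812*1/7675040 = 1544189/1493011 - 1/9500256612480 = 14670191758167385709/14183987625255377280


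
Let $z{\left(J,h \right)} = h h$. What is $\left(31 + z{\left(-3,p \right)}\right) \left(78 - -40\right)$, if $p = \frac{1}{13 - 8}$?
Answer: $\frac{91568}{25} \approx 3662.7$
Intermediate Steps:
$p = \frac{1}{5} \approx 0.2$
$z{\left(J,h \right)} = h^{2}$
$\left(31 + z{\left(-3,p \right)}\right) \left(78 - -40\right) = \left(31 + \left(\frac{1}{5}\right)^{2}\right) \left(78 - -40\right) = \left(31 + \frac{1}{25}\right) \left(78 + 40\right) = \frac{776}{25} \cdot 118 = \frac{91568}{25}$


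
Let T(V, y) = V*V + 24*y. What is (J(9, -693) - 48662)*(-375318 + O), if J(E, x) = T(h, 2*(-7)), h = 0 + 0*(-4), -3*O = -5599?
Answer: 54895154290/3 ≈ 1.8298e+10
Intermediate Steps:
O = 5599/3 (O = -1/3*(-5599) = 5599/3 ≈ 1866.3)
h = 0 (h = 0 + 0 = 0)
T(V, y) = V**2 + 24*y
J(E, x) = -336 (J(E, x) = 0**2 + 24*(2*(-7)) = 0 + 24*(-14) = 0 - 336 = -336)
(J(9, -693) - 48662)*(-375318 + O) = (-336 - 48662)*(-375318 + 5599/3) = -48998*(-1120355/3) = 54895154290/3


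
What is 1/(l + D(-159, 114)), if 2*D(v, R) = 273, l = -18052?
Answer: -2/35831 ≈ -5.5818e-5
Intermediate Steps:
D(v, R) = 273/2 (D(v, R) = (1/2)*273 = 273/2)
1/(l + D(-159, 114)) = 1/(-18052 + 273/2) = 1/(-35831/2) = -2/35831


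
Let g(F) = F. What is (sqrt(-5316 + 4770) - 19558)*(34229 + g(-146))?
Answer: -666595314 + 34083*I*sqrt(546) ≈ -6.666e+8 + 7.9641e+5*I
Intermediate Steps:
(sqrt(-5316 + 4770) - 19558)*(34229 + g(-146)) = (sqrt(-5316 + 4770) - 19558)*(34229 - 146) = (sqrt(-546) - 19558)*34083 = (I*sqrt(546) - 19558)*34083 = (-19558 + I*sqrt(546))*34083 = -666595314 + 34083*I*sqrt(546)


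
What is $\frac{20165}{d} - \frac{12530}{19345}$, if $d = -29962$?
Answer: $- \frac{153103157}{115922978} \approx -1.3207$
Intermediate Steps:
$\frac{20165}{d} - \frac{12530}{19345} = \frac{20165}{-29962} - \frac{12530}{19345} = 20165 \left(- \frac{1}{29962}\right) - \frac{2506}{3869} = - \frac{20165}{29962} - \frac{2506}{3869} = - \frac{153103157}{115922978}$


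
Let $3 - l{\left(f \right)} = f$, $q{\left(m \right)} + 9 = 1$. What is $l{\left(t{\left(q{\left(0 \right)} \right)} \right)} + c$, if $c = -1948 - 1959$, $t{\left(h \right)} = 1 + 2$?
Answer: $-3907$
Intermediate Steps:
$q{\left(m \right)} = -8$ ($q{\left(m \right)} = -9 + 1 = -8$)
$t{\left(h \right)} = 3$
$l{\left(f \right)} = 3 - f$
$c = -3907$
$l{\left(t{\left(q{\left(0 \right)} \right)} \right)} + c = \left(3 - 3\right) - 3907 = 0 - 3907 = -3907$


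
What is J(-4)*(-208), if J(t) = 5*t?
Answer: 4160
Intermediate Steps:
J(-4)*(-208) = (5*(-4))*(-208) = -20*(-208) = 4160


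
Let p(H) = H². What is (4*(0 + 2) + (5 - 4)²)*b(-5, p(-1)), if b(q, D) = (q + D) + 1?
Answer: -27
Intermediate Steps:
b(q, D) = 1 + D + q (b(q, D) = (D + q) + 1 = 1 + D + q)
(4*(0 + 2) + (5 - 4)²)*b(-5, p(-1)) = (4*(0 + 2) + (5 - 4)²)*(1 + (-1)² - 5) = (4*2 + 1²)*(1 + 1 - 5) = (8 + 1)*(-3) = 9*(-3) = -27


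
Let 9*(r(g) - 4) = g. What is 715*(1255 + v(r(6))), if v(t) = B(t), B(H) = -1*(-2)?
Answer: 898755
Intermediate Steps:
B(H) = 2
r(g) = 4 + g/9
v(t) = 2
715*(1255 + v(r(6))) = 715*(1255 + 2) = 715*1257 = 898755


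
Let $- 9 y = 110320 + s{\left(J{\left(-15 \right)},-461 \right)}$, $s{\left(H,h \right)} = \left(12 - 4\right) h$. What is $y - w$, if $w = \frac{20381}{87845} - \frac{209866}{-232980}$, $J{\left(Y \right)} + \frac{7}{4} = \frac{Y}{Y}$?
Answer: $- \frac{4850117395459}{409322562} \approx -11849.0$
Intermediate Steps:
$J{\left(Y \right)} = - \frac{3}{4}$ ($J{\left(Y \right)} = - \frac{7}{4} + \frac{Y}{Y} = - \frac{7}{4} + 1 = - \frac{3}{4}$)
$s{\left(H,h \right)} = 8 h$
$w = \frac{463680883}{409322562}$ ($w = 20381 \cdot \frac{1}{87845} - - \frac{104933}{116490} = \frac{20381}{87845} + \frac{104933}{116490} = \frac{463680883}{409322562} \approx 1.1328$)
$y = -11848$ ($y = - \frac{110320 + 8 \left(-461\right)}{9} = - \frac{110320 - 3688}{9} = \left(- \frac{1}{9}\right) 106632 = -11848$)
$y - w = -11848 - \frac{463680883}{409322562} = - \frac{4850117395459}{409322562}$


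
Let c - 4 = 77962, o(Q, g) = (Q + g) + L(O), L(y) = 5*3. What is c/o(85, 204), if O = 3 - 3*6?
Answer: 38983/152 ≈ 256.47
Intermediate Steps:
O = -15 (O = 3 - 18 = -15)
L(y) = 15
o(Q, g) = 15 + Q + g (o(Q, g) = (Q + g) + 15 = 15 + Q + g)
c = 77966 (c = 4 + 77962 = 77966)
c/o(85, 204) = 77966/(15 + 85 + 204) = 77966/304 = 77966*(1/304) = 38983/152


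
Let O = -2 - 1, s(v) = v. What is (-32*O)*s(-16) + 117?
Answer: -1419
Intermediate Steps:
O = -3
(-32*O)*s(-16) + 117 = -32*(-3)*(-16) + 117 = 96*(-16) + 117 = -1536 + 117 = -1419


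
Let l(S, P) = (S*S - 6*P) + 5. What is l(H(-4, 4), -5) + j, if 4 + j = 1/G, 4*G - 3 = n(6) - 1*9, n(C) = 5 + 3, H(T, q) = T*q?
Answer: 289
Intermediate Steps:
n(C) = 8
G = ½ (G = ¾ + (8 - 1*9)/4 = ¾ + (8 - 9)/4 = ¾ + (¼)*(-1) = ¾ - ¼ = ½ ≈ 0.50000)
l(S, P) = 5 + S² - 6*P (l(S, P) = (S² - 6*P) + 5 = 5 + S² - 6*P)
j = -2 (j = -4 + 1/(½) = -4 + 2 = -2)
l(H(-4, 4), -5) + j = (5 + (-4*4)² - 6*(-5)) - 2 = (5 + (-16)² + 30) - 2 = (5 + 256 + 30) - 2 = 291 - 2 = 289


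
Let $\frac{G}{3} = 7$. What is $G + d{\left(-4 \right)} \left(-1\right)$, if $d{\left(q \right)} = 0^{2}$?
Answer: $21$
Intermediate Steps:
$G = 21$ ($G = 3 \cdot 7 = 21$)
$d{\left(q \right)} = 0$
$G + d{\left(-4 \right)} \left(-1\right) = 21 + 0 \left(-1\right) = 21 + 0 = 21$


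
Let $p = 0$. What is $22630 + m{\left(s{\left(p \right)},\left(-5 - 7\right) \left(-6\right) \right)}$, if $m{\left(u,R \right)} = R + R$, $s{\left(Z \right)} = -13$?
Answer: $22774$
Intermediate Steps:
$m{\left(u,R \right)} = 2 R$
$22630 + m{\left(s{\left(p \right)},\left(-5 - 7\right) \left(-6\right) \right)} = 22630 + 2 \left(-5 - 7\right) \left(-6\right) = 22630 + 2 \left(\left(-12\right) \left(-6\right)\right) = 22630 + 2 \cdot 72 = 22630 + 144 = 22774$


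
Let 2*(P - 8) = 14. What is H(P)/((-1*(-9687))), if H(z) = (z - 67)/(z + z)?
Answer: -26/145305 ≈ -0.00017893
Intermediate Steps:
P = 15 (P = 8 + (½)*14 = 8 + 7 = 15)
H(z) = (-67 + z)/(2*z) (H(z) = (-67 + z)/((2*z)) = (-67 + z)*(1/(2*z)) = (-67 + z)/(2*z))
H(P)/((-1*(-9687))) = ((½)*(-67 + 15)/15)/((-1*(-9687))) = ((½)*(1/15)*(-52))/9687 = -26/15*1/9687 = -26/145305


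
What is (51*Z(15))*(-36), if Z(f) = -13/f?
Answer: 7956/5 ≈ 1591.2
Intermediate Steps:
(51*Z(15))*(-36) = (51*(-13/15))*(-36) = -221/5*(-36) = 7956/5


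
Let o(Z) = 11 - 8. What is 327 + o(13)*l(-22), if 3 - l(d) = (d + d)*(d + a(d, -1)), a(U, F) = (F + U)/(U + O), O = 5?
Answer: -40620/17 ≈ -2389.4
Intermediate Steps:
a(U, F) = (F + U)/(5 + U) (a(U, F) = (F + U)/(U + 5) = (F + U)/(5 + U))
l(d) = 3 - 2*d*(d + (-1 + d)/(5 + d)) (l(d) = 3 - (d + d)*(d + (-1 + d)/(5 + d)) = 3 - 2*d*(d + (-1 + d)/(5 + d)))
o(Z) = 3
327 + o(13)*l(-22) = 327 + 3*((15 - 12*(-22)**2 - 2*(-22)**3 + 5*(-22))/(5 - 22)) = 327 + 3*((15 - 12*484 - 2*(-10648) - 110)/(-17)) = 327 + 3*(-(15 - 5808 + 21296 - 110)/17) = 327 + 3*(-1/17*15393) = 327 + 3*(-15393/17) = 327 - 46179/17 = -40620/17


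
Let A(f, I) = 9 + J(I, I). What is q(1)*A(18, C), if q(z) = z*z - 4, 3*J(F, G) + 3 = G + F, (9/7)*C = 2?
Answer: -244/9 ≈ -27.111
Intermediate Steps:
C = 14/9 (C = (7/9)*2 = 14/9 ≈ 1.5556)
J(F, G) = -1 + F/3 + G/3 (J(F, G) = -1 + (G + F)/3 = -1 + (F + G)/3 = -1 + (F/3 + G/3) = -1 + F/3 + G/3)
q(z) = -4 + z**2 (q(z) = z**2 - 4 = -4 + z**2)
A(f, I) = 8 + 2*I/3 (A(f, I) = 9 + (-1 + I/3 + I/3) = 9 + (-1 + 2*I/3) = 8 + 2*I/3)
q(1)*A(18, C) = (-4 + 1**2)*(8 + (2/3)*(14/9)) = (-4 + 1)*(8 + 28/27) = -3*244/27 = -244/9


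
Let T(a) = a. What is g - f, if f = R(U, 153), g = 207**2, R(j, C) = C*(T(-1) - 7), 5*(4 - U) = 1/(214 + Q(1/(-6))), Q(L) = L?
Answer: 44073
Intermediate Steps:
U = 25654/6415 (U = 4 - 1/(5*(214 + 1/(-6))) = 4 - 1/(5*(214 - 1/6)) = 4 - 1/(5*1283/6) = 4 - 1/5*6/1283 = 4 - 6/6415 = 25654/6415 ≈ 3.9991)
R(j, C) = -8*C (R(j, C) = C*(-1 - 7) = C*(-8) = -8*C)
g = 42849
f = -1224 (f = -8*153 = -1224)
g - f = 42849 - 1*(-1224) = 42849 + 1224 = 44073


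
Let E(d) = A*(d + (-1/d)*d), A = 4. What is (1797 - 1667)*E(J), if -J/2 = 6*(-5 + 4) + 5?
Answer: 520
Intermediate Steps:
J = 2 (J = -2*(6*(-5 + 4) + 5) = -2*(6*(-1) + 5) = -2*(-6 + 5) = -2*(-1) = 2)
E(d) = -4 + 4*d (E(d) = 4*(d + (-1/d)*d) = 4*(d - 1) = 4*(-1 + d) = -4 + 4*d)
(1797 - 1667)*E(J) = (1797 - 1667)*(-4 + 4*2) = 130*(-4 + 8) = 130*4 = 520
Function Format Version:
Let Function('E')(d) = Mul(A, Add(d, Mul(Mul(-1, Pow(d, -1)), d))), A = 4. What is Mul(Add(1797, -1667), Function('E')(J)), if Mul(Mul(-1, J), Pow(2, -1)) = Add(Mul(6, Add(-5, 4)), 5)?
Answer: 520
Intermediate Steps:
J = 2 (J = Mul(-2, Add(Mul(6, Add(-5, 4)), 5)) = Mul(-2, Add(Mul(6, -1), 5)) = Mul(-2, Add(-6, 5)) = Mul(-2, -1) = 2)
Function('E')(d) = Add(-4, Mul(4, d)) (Function('E')(d) = Mul(4, Add(d, Mul(Mul(-1, Pow(d, -1)), d))) = Mul(4, Add(d, -1)) = Mul(4, Add(-1, d)) = Add(-4, Mul(4, d)))
Mul(Add(1797, -1667), Function('E')(J)) = Mul(Add(1797, -1667), Add(-4, Mul(4, 2))) = Mul(130, Add(-4, 8)) = Mul(130, 4) = 520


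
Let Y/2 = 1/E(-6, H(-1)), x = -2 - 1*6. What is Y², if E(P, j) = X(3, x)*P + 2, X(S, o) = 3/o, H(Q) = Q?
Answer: 64/289 ≈ 0.22145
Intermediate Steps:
x = -8 (x = -2 - 6 = -8)
E(P, j) = 2 - 3*P/8 (E(P, j) = (3/(-8))*P + 2 = (3*(-⅛))*P + 2 = -3*P/8 + 2 = 2 - 3*P/8)
Y = 8/17 (Y = 2/(2 - 3/8*(-6)) = 2/(2 + 9/4) = 2/(17/4) = 2*(4/17) = 8/17 ≈ 0.47059)
Y² = (8/17)² = 64/289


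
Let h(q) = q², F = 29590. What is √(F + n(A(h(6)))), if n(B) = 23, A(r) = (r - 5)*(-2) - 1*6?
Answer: √29613 ≈ 172.08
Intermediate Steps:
A(r) = 4 - 2*r (A(r) = (-5 + r)*(-2) - 6 = (10 - 2*r) - 6 = 4 - 2*r)
√(F + n(A(h(6)))) = √(29590 + 23) = √29613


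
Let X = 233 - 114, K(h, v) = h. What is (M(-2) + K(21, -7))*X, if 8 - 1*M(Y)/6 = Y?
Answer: 9639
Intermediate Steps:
M(Y) = 48 - 6*Y
X = 119
(M(-2) + K(21, -7))*X = ((48 - 6*(-2)) + 21)*119 = ((48 + 12) + 21)*119 = (60 + 21)*119 = 81*119 = 9639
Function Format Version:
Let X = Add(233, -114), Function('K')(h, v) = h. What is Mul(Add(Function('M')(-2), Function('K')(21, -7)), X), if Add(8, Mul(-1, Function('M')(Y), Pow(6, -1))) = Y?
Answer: 9639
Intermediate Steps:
Function('M')(Y) = Add(48, Mul(-6, Y))
X = 119
Mul(Add(Function('M')(-2), Function('K')(21, -7)), X) = Mul(Add(Add(48, Mul(-6, -2)), 21), 119) = Mul(Add(Add(48, 12), 21), 119) = Mul(Add(60, 21), 119) = Mul(81, 119) = 9639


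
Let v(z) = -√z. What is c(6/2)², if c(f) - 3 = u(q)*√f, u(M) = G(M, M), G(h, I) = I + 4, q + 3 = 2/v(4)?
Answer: 9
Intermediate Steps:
q = -4 (q = -3 + 2/((-√4)) = -3 + 2/((-1*2)) = -3 + 2/(-2) = -3 + 2*(-½) = -3 - 1 = -4)
G(h, I) = 4 + I
u(M) = 4 + M
c(f) = 3 (c(f) = 3 + (4 - 4)*√f = 3 + 0*√f = 3 + 0 = 3)
c(6/2)² = 3² = 9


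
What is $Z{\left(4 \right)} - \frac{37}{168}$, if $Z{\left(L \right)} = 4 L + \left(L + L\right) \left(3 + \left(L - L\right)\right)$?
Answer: $\frac{6683}{168} \approx 39.78$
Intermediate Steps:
$Z{\left(L \right)} = 10 L$ ($Z{\left(L \right)} = 4 L + 2 L \left(3 + 0\right) = 4 L + 2 L 3 = 4 L + 6 L = 10 L$)
$Z{\left(4 \right)} - \frac{37}{168} = 10 \cdot 4 - \frac{37}{168} = 40 - \frac{37}{168} = \frac{6683}{168}$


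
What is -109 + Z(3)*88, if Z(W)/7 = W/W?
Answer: 507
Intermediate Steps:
Z(W) = 7 (Z(W) = 7*(W/W) = 7*1 = 7)
-109 + Z(3)*88 = -109 + 7*88 = -109 + 616 = 507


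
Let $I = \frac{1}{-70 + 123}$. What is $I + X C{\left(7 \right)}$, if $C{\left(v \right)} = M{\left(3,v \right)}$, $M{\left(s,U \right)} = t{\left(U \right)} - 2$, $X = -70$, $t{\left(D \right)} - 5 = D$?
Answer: $- \frac{37099}{53} \approx -699.98$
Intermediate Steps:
$I = \frac{1}{53} \approx 0.018868$
$t{\left(D \right)} = 5 + D$
$M{\left(s,U \right)} = 3 + U$ ($M{\left(s,U \right)} = \left(5 + U\right) - 2 = 3 + U$)
$C{\left(v \right)} = 3 + v$
$I + X C{\left(7 \right)} = \frac{1}{53} - 70 \left(3 + 7\right) = \frac{1}{53} - 700 = - \frac{37099}{53}$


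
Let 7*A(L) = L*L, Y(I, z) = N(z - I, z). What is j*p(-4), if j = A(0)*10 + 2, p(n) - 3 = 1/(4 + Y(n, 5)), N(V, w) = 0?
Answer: 13/2 ≈ 6.5000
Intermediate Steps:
Y(I, z) = 0
A(L) = L²/7 (A(L) = (L*L)/7 = L²/7)
p(n) = 13/4 (p(n) = 3 + 1/(4 + 0) = 3 + 1/4 = 3 + ¼ = 13/4)
j = 2 (j = ((⅐)*0²)*10 + 2 = ((⅐)*0)*10 + 2 = 0*10 + 2 = 0 + 2 = 2)
j*p(-4) = 2*(13/4) = 13/2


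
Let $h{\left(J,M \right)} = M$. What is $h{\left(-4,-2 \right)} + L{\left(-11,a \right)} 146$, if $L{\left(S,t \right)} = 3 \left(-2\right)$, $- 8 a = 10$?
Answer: $-878$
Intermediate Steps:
$a = - \frac{5}{4}$ ($a = \left(- \frac{1}{8}\right) 10 = - \frac{5}{4} \approx -1.25$)
$L{\left(S,t \right)} = -6$
$h{\left(-4,-2 \right)} + L{\left(-11,a \right)} 146 = -2 - 876 = -878$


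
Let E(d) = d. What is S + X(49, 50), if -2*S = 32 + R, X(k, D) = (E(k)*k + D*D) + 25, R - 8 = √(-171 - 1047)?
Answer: 4906 - I*√1218/2 ≈ 4906.0 - 17.45*I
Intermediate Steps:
R = 8 + I*√1218 (R = 8 + √(-171 - 1047) = 8 + √(-1218) = 8 + I*√1218 ≈ 8.0 + 34.9*I)
X(k, D) = 25 + D² + k² (X(k, D) = (k*k + D*D) + 25 = (k² + D²) + 25 = (D² + k²) + 25 = 25 + D² + k²)
S = -20 - I*√1218/2 (S = -(32 + (8 + I*√1218))/2 = -(40 + I*√1218)/2 = -20 - I*√1218/2 ≈ -20.0 - 17.45*I)
S + X(49, 50) = (-20 - I*√1218/2) + (25 + 50² + 49²) = (-20 - I*√1218/2) + (25 + 2500 + 2401) = (-20 - I*√1218/2) + 4926 = 4906 - I*√1218/2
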